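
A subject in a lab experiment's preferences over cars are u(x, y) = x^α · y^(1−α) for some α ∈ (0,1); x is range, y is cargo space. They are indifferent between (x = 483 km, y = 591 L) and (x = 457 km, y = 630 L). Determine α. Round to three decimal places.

Indifference: 483^α · 591^(1−α) = 457^α · 630^(1−α).
Taking logs: α·ln 483 + (1−α)·ln 591 = α·ln 457 + (1−α)·ln 630, i.e. α·0.055333 = (1−α)·0.063904.
So α/(1−α) = (0.063904)/(0.055333) = 1.154899, and α = 1.154899/2.154899 ≈ 0.536.

α ≈ 0.536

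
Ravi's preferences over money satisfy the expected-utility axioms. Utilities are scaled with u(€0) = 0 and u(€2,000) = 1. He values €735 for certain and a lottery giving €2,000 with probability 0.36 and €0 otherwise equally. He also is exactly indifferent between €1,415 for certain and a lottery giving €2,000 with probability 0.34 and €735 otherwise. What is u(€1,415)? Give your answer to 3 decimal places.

0.578

From the first indifference, u(€735) = 0.36·u(€2,000) + 0.64·u(€0) = 0.36·1 + 0.64·0 = 0.36.
Then u(€1,415) = 0.34·u(€2,000) + 0.66·u(€735) = 0.34·1.00 + 0.66·0.36 = 0.5776.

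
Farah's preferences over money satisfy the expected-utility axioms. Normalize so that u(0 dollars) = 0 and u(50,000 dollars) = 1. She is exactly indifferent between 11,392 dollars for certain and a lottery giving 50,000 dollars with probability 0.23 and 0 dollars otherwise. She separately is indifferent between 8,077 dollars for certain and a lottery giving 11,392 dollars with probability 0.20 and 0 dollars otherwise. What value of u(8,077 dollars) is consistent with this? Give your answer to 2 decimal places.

First, u(11,392 dollars) = 0.23·u(50,000 dollars) + 0.77·u(0 dollars) = 0.23.
The second indifference gives u(8,077 dollars) = 0.20·u(11,392 dollars) + 0.80·u(0 dollars) = 0.20·0.23 + 0.80·0.00 = 0.0460.

0.05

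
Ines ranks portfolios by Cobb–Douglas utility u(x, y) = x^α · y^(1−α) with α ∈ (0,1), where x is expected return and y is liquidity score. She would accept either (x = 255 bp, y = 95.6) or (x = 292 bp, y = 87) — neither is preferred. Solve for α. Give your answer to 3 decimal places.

Indifference: 255^α · 95.6^(1−α) = 292^α · 87^(1−α).
Rearrange to (255/292)^α = (87/95.6)^(1−α) and take logs: α·-0.135490 = (1−α)·-0.094265.
Thus α·(-0.229755) = -0.094265, so α = -0.094265/-0.229755 ≈ 0.410.

α ≈ 0.410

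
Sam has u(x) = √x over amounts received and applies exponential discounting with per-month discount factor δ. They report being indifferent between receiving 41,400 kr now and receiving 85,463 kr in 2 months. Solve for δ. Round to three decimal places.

δ ≈ 0.834

The payoff in 2 months is discounted by δ^2, so u(41400) = δ^2·u(85463) and δ^2 = u(41400)/u(85463).
Since u(x) = √x, δ^2 = √(41400/85463) = 0.69600.
Hence δ = (0.69600)^(1/2) = 0.83427.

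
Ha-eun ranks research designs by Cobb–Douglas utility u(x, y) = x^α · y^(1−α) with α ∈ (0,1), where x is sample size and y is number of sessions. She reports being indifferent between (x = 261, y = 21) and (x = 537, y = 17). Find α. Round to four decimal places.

α ≈ 0.2265

Set the two utilities equal: 261^α·21^(1−α) = 537^α·17^(1−α).
Taking logs: α·ln 261 + (1−α)·ln 21 = α·ln 537 + (1−α)·ln 17, i.e. α·-0.7214777 = (1−α)·-0.2113091.
So α/(1−α) = (-0.2113091)/(-0.7214777) = 0.2928838, and α = 0.2928838/1.2928838 ≈ 0.2265.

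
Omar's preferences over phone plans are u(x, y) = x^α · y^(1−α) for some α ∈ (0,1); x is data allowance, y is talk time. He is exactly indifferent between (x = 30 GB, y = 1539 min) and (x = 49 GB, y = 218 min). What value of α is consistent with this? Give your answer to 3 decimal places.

The Cobb–Douglas utilities coincide, so 30^α·1539^(1−α) = 49^α·218^(1−α).
Rearrange to (30/49)^α = (218/1539)^(1−α) and take logs: α·-0.490623 = (1−α)·-1.954393.
With A = -0.490623 and B = -1.954393: α·A = (1−α)·B, so α = B/(A+B) = -1.954393/-2.445016 ≈ 0.799.

α ≈ 0.799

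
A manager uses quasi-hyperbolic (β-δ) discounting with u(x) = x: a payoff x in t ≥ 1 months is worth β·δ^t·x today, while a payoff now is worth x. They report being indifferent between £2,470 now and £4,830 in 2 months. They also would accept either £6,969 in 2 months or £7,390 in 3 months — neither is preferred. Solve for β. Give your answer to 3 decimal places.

From the later pair, β·δ^2·6969 = β·δ^3·7390; dividing through, δ = 6969/7390 = 0.94303.
The first indifference: 2470 = β·δ^2·4830, so β = 2470/(δ^2·4830) = 2470/(0.88931·4830) ≈ 0.575.

β ≈ 0.575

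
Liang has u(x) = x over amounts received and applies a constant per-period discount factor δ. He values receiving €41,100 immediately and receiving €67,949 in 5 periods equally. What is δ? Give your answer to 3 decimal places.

δ ≈ 0.904

Indifference means u(41100) = δ^5 · u(67949), so δ^5 = u(41100)/u(67949).
With u(x) = x: δ^5 = 41100/67949 = 0.60487.
So δ = 0.60487^(1/5) ≈ 0.904.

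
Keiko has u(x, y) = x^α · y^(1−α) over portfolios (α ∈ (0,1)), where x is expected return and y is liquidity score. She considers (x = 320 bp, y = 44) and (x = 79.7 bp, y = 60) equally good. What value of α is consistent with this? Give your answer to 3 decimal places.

Indifference: 320^α · 44^(1−α) = 79.7^α · 60^(1−α).
Taking logs: α·ln 320 + (1−α)·ln 44 = α·ln 79.7 + (1−α)·ln 60, i.e. α·1.390051 = (1−α)·0.310155.
So α/(1−α) = (0.310155)/(1.390051) = 0.223125, and α = 0.223125/1.223125 ≈ 0.182.

α ≈ 0.182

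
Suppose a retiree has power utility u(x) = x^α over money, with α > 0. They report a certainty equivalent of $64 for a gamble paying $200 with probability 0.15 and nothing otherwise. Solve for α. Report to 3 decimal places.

α ≈ 1.665

Since u(0) = 0, the lottery's EU is 0.15·200^α.
Equating: 64^α = 0.15·200^α, i.e. 0.3200^α = 0.15.
α = ln(0.15) / ln(64/200) = -1.897120/-1.139434 ≈ 1.665.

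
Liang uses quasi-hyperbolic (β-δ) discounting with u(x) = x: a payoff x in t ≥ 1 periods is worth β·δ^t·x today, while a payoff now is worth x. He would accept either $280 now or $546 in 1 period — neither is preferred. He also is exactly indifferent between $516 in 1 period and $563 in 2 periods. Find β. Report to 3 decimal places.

Both payoffs in the second observation are in the future, so β drops out: δ^1·516 = δ^2·563 ⇒ δ = 516/563 = 0.91652.
The first indifference: 280 = β·δ·546, so β = 280/(δ·546) = 280/(0.91652·546) ≈ 0.560.

β ≈ 0.560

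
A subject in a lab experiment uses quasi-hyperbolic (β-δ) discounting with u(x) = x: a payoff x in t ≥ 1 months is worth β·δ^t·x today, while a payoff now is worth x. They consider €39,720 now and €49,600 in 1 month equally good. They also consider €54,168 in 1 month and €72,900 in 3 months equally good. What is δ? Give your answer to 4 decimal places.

δ ≈ 0.8620

From the later pair, β·δ^1·54168 = β·δ^3·72900; dividing through, δ^2 = 54168/72900 = 0.74305, so δ = 0.86200.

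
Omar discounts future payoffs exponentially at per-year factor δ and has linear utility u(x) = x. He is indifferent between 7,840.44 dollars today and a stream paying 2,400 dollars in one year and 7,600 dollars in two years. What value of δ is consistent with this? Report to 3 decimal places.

The stream is worth 2400δ + 7600δ² today, so 2400δ + 7600δ² = 7840.44.
So 7600δ² + 2400δ − 7840.44 = 0.
By the quadratic formula (taking the positive root), δ = (−2400 + √244109376.00) / 15200 ≈ 0.870.

δ ≈ 0.870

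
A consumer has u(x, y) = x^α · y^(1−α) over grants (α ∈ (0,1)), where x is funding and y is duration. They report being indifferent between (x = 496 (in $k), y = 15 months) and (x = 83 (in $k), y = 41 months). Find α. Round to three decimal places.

α ≈ 0.360

Set the two utilities equal: 496^α·15^(1−α) = 83^α·41^(1−α).
Taking logs: α·ln 496 + (1−α)·ln 15 = α·ln 83 + (1−α)·ln 41, i.e. α·1.787735 = (1−α)·1.005522.
Thus α·(2.793257) = 1.005522, so α = 1.005522/2.793257 ≈ 0.360.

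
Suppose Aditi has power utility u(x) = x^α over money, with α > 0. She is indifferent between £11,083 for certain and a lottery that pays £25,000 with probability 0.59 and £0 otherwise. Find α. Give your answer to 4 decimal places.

α ≈ 0.6486

Since u(0) = 0, the lottery's EU is 0.59·25000^α.
Indifference: 11083^α = 0.59·25000^α, so (11083/25000)^α = 0.59.
α = ln(0.59) / ln(11083/25000) = -0.5276327/-0.8134634 ≈ 0.6486.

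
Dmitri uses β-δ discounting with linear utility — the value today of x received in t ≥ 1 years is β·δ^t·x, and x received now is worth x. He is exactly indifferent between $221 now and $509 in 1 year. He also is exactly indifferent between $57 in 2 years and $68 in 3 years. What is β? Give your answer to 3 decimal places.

β ≈ 0.518

The second indifference involves only future payoffs, so β cancels: β·δ^2·57 = β·δ^3·68, giving δ = 57/68 = 0.83824.
Substituting δ into 221 = β·δ·509: β = 221/(426.662) ≈ 0.518.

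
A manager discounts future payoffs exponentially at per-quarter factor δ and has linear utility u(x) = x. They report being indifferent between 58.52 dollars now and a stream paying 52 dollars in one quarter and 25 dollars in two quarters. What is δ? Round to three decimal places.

Equating present values: 58.52 = 52δ + 25δ².
That is, 25δ² + 52δ − 58.52 = 0, a quadratic in δ.
By the quadratic formula (taking the positive root), δ = (−52 + √8556.00) / 50 ≈ 0.810.

δ ≈ 0.810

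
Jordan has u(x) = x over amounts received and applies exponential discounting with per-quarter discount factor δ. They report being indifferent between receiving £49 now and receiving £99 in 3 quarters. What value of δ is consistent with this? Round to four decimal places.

δ ≈ 0.7910

Indifference means u(49) = δ^3 · u(99), so δ^3 = u(49)/u(99).
With u(x) = x: δ^3 = 49/99 = 0.49495.
Hence δ = (0.49495)^(1/3) = 0.791019.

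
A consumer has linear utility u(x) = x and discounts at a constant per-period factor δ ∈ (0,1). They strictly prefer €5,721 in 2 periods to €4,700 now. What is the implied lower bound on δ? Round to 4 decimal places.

δ > 0.9064

The preference means 4700 < δ^2·5721.
So δ^2 > 4700/5721 = 0.82153; taking the square root of both positive sides preserves the inequality.
δ > 0.82153^(1/2) = 0.9064.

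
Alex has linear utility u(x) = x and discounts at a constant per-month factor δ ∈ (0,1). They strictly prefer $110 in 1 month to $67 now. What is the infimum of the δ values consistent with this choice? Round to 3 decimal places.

δ > 0.609

The preference means 67 < δ·110.
Dividing through by 110 gives δ > 0.60909.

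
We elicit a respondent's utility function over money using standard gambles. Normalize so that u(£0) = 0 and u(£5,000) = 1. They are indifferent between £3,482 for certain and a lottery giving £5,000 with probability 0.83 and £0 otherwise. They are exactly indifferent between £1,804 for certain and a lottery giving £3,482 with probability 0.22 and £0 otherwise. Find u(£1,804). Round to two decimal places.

The first gamble pins u(£3,482): it must equal 0.83·1 + 0.17·0 = 0.83.
Chaining: u(£1,804) = 0.22·0.83 + 0.78·0.00 = 0.1826.

0.18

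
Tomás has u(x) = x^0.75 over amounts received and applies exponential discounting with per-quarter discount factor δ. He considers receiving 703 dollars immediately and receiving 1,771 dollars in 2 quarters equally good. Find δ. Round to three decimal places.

Indifference means u(703) = δ^2 · u(1771), so δ^2 = u(703)/u(1771).
Since u(x) = x^0.75, δ^2 = (703/1771)^0.75 = 0.39695^0.75 = 0.50010.
Hence δ = (0.50010)^(1/2) = 0.70717.

δ ≈ 0.707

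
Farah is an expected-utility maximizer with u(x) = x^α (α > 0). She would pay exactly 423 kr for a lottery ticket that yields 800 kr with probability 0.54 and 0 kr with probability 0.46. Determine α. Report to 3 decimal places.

α ≈ 0.967

The lottery's expected utility is 0.54·u(800) + 0.46·u(0) = 0.54·800^α (since u(0) = 0 for α > 0).
Equating: 423^α = 0.54·800^α, i.e. 0.5288^α = 0.54.
Take logs: α = ln 0.54 / ln(423/800) ≈ 0.96696.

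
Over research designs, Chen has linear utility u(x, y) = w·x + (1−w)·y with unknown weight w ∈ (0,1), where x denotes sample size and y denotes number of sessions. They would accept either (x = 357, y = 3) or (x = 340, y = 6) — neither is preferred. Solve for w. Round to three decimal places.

w = 0.150

Equating utilities: w·357 + (1−w)·3 = w·340 + (1−w)·6.
Rearranging, 17·w − 3·(1−w) = 0.
The marginal rate of substitution is 3/17, so w = 3/(17+3) = 0.150.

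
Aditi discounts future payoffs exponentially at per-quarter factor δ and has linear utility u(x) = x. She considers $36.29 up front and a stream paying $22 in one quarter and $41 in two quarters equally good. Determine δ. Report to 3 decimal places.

δ ≈ 0.710

Present value of the stream is 22·δ + 41·δ². Indifference gives 22δ + 41δ² = 36.29.
That is, 41δ² + 22δ − 36.29 = 0, a quadratic in δ.
δ = (−22 + √(22² + 4·41·36.29)) / (2·41) = (−22 + √6435.56) / 82 ≈ 0.710.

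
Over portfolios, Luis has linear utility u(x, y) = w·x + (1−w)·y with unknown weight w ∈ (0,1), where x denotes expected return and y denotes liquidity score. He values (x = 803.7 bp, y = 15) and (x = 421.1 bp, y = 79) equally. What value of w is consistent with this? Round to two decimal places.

w = 0.14

Indifference: w·803.7 + (1−w)·15 = w·421.1 + (1−w)·79.
Collecting terms: w·382.6 = (1−w)·64.
The marginal rate of substitution is 64/382.6, so w = 64/(382.6+64) = 0.14.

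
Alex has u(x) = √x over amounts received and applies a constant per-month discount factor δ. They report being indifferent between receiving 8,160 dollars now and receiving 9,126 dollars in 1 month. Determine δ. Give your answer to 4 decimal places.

δ ≈ 0.9456

The payoff in 1 month is discounted by δ, so u(8160) = δ·u(9126) and δ = u(8160)/u(9126).
With u(x) = √x: δ = √8160/√9126 = √(8160/9126) = 0.94559.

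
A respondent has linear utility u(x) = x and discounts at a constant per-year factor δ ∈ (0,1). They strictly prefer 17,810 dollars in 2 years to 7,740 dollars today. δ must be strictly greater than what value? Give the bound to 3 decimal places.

δ > 0.659

Comparing present values: 7740 < δ^2·17810.
So δ^2 > 7740/17810 = 0.43459; taking the square root of both positive sides preserves the inequality.
δ > 0.43459^(1/2) = 0.659.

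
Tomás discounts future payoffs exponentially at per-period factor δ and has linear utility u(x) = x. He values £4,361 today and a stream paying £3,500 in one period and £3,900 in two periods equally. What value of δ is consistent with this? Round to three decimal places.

The stream is worth 3500δ + 3900δ² today, so 3500δ + 3900δ² = 4361.
That is, 3900δ² + 3500δ − 4361 = 0, a quadratic in δ.
The positive root is δ = [−3500 + √(3500² + 4·3900·4361)] / (2·3900) = (−3500 + 8960.000)/7800 ≈ 0.700.

δ ≈ 0.700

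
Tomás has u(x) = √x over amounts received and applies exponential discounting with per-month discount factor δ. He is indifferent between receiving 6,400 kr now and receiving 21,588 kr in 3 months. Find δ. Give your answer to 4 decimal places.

δ ≈ 0.8166

Equating discounted utilities: u(6400) = δ^3·u(21588) ⇒ δ^3 = u(6400)/u(21588).
Since u(x) = √x, δ^3 = √(6400/21588) = 0.54448.
Hence δ = (0.54448)^(1/3) = 0.816572.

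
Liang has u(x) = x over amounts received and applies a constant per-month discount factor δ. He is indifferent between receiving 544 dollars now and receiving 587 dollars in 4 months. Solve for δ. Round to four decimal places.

δ ≈ 0.9812

Equating discounted utilities: u(544) = δ^4·u(587) ⇒ δ^4 = u(544)/u(587).
With u(x) = x: δ^4 = 544/587 = 0.92675.
So δ = 0.92675^(1/4) ≈ 0.9812.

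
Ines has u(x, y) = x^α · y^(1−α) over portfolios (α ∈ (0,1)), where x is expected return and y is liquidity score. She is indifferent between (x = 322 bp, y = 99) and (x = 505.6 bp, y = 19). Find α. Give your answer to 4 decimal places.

α ≈ 0.7853

Set the two utilities equal: 322^α·99^(1−α) = 505.6^α·19^(1−α).
(322/505.6)^α = (19/99)^(1−α); take logs: α·ln(322/505.6) = (1−α)·ln(19/99), i.e. α·-0.4511943 = (1−α)·-1.6506809.
Thus α·(-2.1018752) = -1.6506809, so α = -1.6506809/-2.1018752 ≈ 0.7853.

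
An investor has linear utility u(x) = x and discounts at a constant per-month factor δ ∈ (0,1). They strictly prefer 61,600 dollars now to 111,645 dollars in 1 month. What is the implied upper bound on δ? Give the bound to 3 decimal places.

Under u(x) = x this choice says 61600 > δ·111645.
Dividing through by 111645 gives δ < 0.55175.

δ < 0.552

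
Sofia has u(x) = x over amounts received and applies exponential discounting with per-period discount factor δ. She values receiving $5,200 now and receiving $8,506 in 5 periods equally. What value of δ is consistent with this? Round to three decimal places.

Equating discounted utilities: u(5200) = δ^5·u(8506) ⇒ δ^5 = u(5200)/u(8506).
With u(x) = x: δ^5 = 5200/8506 = 0.61133.
Taking the 5th root: δ = 0.61133^(1/5) ≈ 0.906.

δ ≈ 0.906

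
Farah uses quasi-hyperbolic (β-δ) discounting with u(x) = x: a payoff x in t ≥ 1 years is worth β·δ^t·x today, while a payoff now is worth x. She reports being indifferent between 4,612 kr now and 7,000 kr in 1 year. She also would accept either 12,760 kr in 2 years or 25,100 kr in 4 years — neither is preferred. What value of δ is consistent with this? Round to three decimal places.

δ ≈ 0.713

From the later pair, β·δ^2·12760 = β·δ^4·25100; dividing through, δ^2 = 12760/25100 = 0.50837, so δ = 0.71300.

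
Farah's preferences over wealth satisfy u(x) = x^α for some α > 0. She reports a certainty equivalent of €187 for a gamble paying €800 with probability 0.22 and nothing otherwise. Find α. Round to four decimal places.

The lottery's expected utility is 0.22·u(800) + 0.78·u(0) = 0.22·800^α (since u(0) = 0 for α > 0).
Equating: 187^α = 0.22·800^α, i.e. 0.2338^α = 0.22.
Take logs: α = ln 0.22 / ln(187/800) ≈ 1.041709.

α ≈ 1.0417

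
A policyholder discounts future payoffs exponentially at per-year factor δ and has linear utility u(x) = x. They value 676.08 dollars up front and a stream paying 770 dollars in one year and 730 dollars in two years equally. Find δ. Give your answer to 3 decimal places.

The stream is worth 770δ + 730δ² today, so 770δ + 730δ² = 676.08.
Rearranged: 730δ² + 770δ − 676.08 = 0.
The positive root is δ = [−770 + √(770² + 4·730·676.08)] / (2·730) = (−770 + 1602.203)/1460 ≈ 0.570.

δ ≈ 0.570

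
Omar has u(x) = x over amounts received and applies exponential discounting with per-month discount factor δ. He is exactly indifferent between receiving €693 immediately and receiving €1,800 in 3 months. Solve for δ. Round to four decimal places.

The payoff in 3 months is discounted by δ^3, so u(693) = δ^3·u(1800) and δ^3 = u(693)/u(1800).
With u(x) = x: δ^3 = 693/1800 = 0.38500.
Taking the cube root: δ = 0.38500^(1/3) ≈ 0.7275.

δ ≈ 0.7275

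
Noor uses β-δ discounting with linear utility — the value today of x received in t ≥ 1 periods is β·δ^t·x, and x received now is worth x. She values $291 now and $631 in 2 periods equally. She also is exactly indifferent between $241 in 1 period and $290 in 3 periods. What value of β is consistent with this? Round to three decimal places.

β ≈ 0.555

From the later pair, β·δ^1·241 = β·δ^3·290; dividing through, δ^2 = 241/290 = 0.83103, so δ = 0.91161.
The first indifference: 291 = β·δ^2·631, so β = 291/(δ^2·631) = 291/(0.83103·631) ≈ 0.555.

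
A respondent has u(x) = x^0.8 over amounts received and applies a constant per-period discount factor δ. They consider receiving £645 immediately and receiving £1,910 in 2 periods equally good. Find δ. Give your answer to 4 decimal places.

The payoff in 2 periods is discounted by δ^2, so u(645) = δ^2·u(1910) and δ^2 = u(645)/u(1910).
Since u(x) = x^0.8, δ^2 = (645/1910)^0.8 = 0.33770^0.8 = 0.41959.
Hence δ = (0.41959)^(1/2) = 0.647755.

δ ≈ 0.6478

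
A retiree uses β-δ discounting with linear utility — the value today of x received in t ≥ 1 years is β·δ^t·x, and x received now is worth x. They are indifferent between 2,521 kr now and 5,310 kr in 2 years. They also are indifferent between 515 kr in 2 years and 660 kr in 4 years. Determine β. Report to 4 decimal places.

From the later pair, β·δ^2·515 = β·δ^4·660; dividing through, δ^2 = 515/660 = 0.78030, so δ = 0.88335.
The first indifference: 2521 = β·δ^2·5310, so β = 2521/(δ^2·5310) = 2521/(0.78030·5310) ≈ 0.6084.

β ≈ 0.6084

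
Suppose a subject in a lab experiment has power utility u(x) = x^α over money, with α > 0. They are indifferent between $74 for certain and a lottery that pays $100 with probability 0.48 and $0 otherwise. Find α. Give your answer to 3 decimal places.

Since u(0) = 0, the lottery's EU is 0.48·100^α.
Equating: 74^α = 0.48·100^α, i.e. 0.7400^α = 0.48.
Take logs: α = ln 0.48 / ln(74/100) ≈ 2.43758.

α ≈ 2.438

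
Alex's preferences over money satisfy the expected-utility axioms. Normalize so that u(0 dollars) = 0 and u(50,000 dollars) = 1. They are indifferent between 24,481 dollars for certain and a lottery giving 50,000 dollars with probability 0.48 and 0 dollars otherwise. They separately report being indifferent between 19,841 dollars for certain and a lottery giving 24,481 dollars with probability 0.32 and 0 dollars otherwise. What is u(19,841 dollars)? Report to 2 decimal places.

First, u(24,481 dollars) = 0.48·u(50,000 dollars) + 0.52·u(0 dollars) = 0.48.
The second indifference gives u(19,841 dollars) = 0.32·u(24,481 dollars) + 0.68·u(0 dollars) = 0.32·0.48 + 0.68·0.00 = 0.1536.

0.15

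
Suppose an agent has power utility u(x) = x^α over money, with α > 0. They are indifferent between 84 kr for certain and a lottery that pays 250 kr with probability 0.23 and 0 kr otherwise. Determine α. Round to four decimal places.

The lottery's expected utility is 0.23·u(250) + 0.77·u(0) = 0.23·250^α (since u(0) = 0 for α > 0).
Indifference: 84^α = 0.23·250^α, so (84/250)^α = 0.23.
Taking logs: α·ln(84/250) = ln(0.23), so α = -1.4696760 / -1.0906441 ≈ 1.3475.

α ≈ 1.3475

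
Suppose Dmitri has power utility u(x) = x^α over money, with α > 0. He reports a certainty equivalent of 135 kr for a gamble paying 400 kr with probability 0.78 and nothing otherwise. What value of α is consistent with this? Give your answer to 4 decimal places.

Since u(0) = 0, the lottery's EU is 0.78·400^α.
Equating: 135^α = 0.78·400^α, i.e. 0.3375^α = 0.78.
Taking logs: α·ln(135/400) = ln(0.78), so α = -0.2484614 / -1.0861898 ≈ 0.2287.

α ≈ 0.2287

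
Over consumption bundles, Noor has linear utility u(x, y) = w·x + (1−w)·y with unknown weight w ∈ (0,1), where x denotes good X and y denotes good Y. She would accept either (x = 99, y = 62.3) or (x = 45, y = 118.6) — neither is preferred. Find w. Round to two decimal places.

w = 0.51

u(99,62.3) = u(45,118.6) means w·99 + (1−w)·62.3 = w·45 + (1−w)·118.6.
Rearranging, 54·w − 56.3·(1−w) = 0.
The marginal rate of substitution is 56.3/54, so w = 56.3/(54+56.3) = 0.51.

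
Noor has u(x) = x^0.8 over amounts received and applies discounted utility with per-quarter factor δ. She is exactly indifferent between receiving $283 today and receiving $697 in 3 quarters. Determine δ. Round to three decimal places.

δ ≈ 0.786

Indifference means u(283) = δ^3 · u(697), so δ^3 = u(283)/u(697).
With u(x) = x^0.8: δ^3 = 283^0.8/697^0.8 = (283/697)^0.8 = 0.48623.
Hence δ = (0.48623)^(1/3) = 0.78635.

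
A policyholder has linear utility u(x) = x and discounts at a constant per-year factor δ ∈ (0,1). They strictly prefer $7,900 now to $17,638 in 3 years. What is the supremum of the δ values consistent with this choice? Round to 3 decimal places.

The preference means 7900 > δ^3·17638.
Hence δ^3 < 7900/17638 = 0.44790, and x ↦ x^(1/3) is increasing on (0,∞).
δ < 0.44790^(1/3) = 0.765.

δ < 0.765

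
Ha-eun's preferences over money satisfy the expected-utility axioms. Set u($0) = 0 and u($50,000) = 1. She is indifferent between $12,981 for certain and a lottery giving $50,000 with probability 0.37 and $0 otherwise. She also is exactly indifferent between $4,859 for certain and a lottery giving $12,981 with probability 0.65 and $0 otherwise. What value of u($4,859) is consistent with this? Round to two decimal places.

The first gamble pins u($12,981): it must equal 0.37·1 + 0.63·0 = 0.37.
Chaining: u($4,859) = 0.65·0.37 + 0.35·0.00 = 0.2405.

0.24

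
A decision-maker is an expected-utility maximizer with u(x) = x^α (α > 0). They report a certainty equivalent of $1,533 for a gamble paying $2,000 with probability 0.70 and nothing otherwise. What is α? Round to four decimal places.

α ≈ 1.3413

The lottery's expected utility is 0.70·u(2000) + 0.30·u(0) = 0.70·2000^α (since u(0) = 0 for α > 0).
Indifference: 1533^α = 0.70·2000^α, so (1533/2000)^α = 0.70.
Taking logs: α·ln(1533/2000) = ln(0.70), so α = -0.3566749 / -0.2659206 ≈ 1.3413.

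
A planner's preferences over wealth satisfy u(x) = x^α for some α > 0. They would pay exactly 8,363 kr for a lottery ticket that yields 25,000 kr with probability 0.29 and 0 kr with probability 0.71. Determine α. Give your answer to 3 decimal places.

The lottery's expected utility is 0.29·u(25000) + 0.71·u(0) = 0.29·25000^α (since u(0) = 0 for α > 0).
Equating: 8363^α = 0.29·25000^α, i.e. 0.3345^α = 0.29.
Taking logs: α·ln(8363/25000) = ln(0.29), so α = -1.237874 / -1.095059 ≈ 1.130.

α ≈ 1.130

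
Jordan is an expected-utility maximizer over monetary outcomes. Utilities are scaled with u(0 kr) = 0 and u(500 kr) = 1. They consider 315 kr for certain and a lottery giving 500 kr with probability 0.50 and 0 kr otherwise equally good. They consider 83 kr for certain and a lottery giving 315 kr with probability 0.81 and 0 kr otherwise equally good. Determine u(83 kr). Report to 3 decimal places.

From the first indifference, u(315 kr) = 0.50·u(500 kr) + 0.50·u(0 kr) = 0.50·1 + 0.50·0 = 0.50.
Chaining: u(83 kr) = 0.81·0.50 + 0.19·0.00 = 0.4050.

0.405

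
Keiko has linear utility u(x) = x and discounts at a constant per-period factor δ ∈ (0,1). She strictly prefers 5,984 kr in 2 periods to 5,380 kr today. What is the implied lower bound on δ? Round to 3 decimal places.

Under u(x) = x this choice says 5380 < δ^2·5984.
So δ^2 > 5380/5984 = 0.89906; taking the square root of both positive sides preserves the inequality.
δ > (5380/5984)^(1/2) ≈ 0.948.

δ > 0.948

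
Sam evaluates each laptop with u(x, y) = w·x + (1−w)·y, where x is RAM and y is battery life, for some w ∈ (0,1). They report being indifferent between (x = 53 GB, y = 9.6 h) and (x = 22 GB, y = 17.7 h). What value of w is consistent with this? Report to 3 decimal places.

w = 0.207

Indifference: w·53 + (1−w)·9.6 = w·22 + (1−w)·17.7.
Collecting terms: w·31 = (1−w)·8.1.
The marginal rate of substitution is 8.1/31, so w = 8.1/(31+8.1) = 0.207.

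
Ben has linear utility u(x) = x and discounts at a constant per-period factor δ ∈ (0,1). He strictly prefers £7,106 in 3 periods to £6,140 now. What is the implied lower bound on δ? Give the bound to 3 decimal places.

δ > 0.952

Comparing present values: 6140 < δ^3·7106.
So δ^3 > 6140/7106 = 0.86406; taking the cube root of both positive sides preserves the inequality.
δ > (6140/7106)^(1/3) ≈ 0.952.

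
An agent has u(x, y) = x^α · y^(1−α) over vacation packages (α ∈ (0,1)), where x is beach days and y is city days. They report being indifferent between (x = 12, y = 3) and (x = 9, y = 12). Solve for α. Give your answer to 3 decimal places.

The Cobb–Douglas utilities coincide, so 12^α·3^(1−α) = 9^α·12^(1−α).
(12/9)^α = (12/3)^(1−α); take logs: α·ln(12/9) = (1−α)·ln(12/3), i.e. α·0.287682 = (1−α)·1.386294.
With A = 0.287682 and B = 1.386294: α·A = (1−α)·B, so α = B/(A+B) = 1.386294/1.673976 ≈ 0.828.

α ≈ 0.828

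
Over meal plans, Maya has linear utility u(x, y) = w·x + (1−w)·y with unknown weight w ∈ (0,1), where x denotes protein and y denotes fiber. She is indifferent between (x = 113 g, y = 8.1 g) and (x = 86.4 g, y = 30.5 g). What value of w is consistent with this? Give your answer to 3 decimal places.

Indifference: w·113 + (1−w)·8.1 = w·86.4 + (1−w)·30.5.
Rearranging, 26.6·w − 22.4·(1−w) = 0.
The marginal rate of substitution is 22.4/26.6, so w = 22.4/(26.6+22.4) = 0.457.

w = 0.457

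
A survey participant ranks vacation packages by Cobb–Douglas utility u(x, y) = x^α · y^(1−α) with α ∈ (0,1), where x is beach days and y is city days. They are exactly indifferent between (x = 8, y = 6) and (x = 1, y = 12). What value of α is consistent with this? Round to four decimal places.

Indifference: 8^α · 6^(1−α) = 1^α · 12^(1−α).
Rearrange to (8/1)^α = (12/6)^(1−α) and take logs: α·2.0794415 = (1−α)·0.6931472.
With A = 2.0794415 and B = 0.6931472: α·A = (1−α)·B, so α = B/(A+B) = 0.6931472/2.7725887 ≈ 0.2500.

α ≈ 0.2500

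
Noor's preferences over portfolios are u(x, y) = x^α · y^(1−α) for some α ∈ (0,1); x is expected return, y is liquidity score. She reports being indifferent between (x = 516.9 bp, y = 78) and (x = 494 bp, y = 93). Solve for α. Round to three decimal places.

α ≈ 0.795

The Cobb–Douglas utilities coincide, so 516.9^α·78^(1−α) = 494^α·93^(1−α).
(516.9/494)^α = (93/78)^(1−α); take logs: α·ln(516.9/494) = (1−α)·ln(93/78), i.e. α·0.045314 = (1−α)·0.175891.
So α/(1−α) = (0.175891)/(0.045314) = 3.881604, and α = 3.881604/4.881604 ≈ 0.795.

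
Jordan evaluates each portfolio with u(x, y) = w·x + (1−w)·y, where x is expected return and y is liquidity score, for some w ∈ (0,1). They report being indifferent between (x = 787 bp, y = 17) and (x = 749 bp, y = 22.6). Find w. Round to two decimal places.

Indifference: w·787 + (1−w)·17 = w·749 + (1−w)·22.6.
Rearranging, 38·w − 5.6·(1−w) = 0.
Hence w = 5.6/(38+5.6) = 5.6/43.6 = 0.13.

w = 0.13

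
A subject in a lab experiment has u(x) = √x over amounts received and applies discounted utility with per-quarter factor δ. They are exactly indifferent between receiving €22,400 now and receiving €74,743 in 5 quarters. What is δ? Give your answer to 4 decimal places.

δ ≈ 0.8865

Equating discounted utilities: u(22400) = δ^5·u(74743) ⇒ δ^5 = u(22400)/u(74743).
Since u(x) = √x, δ^5 = √(22400/74743) = 0.54744.
So δ = 0.54744^(1/5) ≈ 0.8865.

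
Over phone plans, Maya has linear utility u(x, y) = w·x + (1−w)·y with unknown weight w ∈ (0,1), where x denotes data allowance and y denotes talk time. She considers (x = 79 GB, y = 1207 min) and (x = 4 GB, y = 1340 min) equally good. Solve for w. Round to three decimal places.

u(79,1207) = u(4,1340) means w·79 + (1−w)·1207 = w·4 + (1−w)·1340.
Rearranging, 75·w − 133·(1−w) = 0.
So w/(1−w) = 133/75 = 1.7733, giving w = 133/(75+133) = 0.639.

w = 0.639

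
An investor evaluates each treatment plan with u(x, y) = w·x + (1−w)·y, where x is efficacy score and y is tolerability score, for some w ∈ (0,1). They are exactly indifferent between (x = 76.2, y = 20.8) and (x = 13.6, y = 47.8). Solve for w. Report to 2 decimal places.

w = 0.30

u(76.2,20.8) = u(13.6,47.8) means w·76.2 + (1−w)·20.8 = w·13.6 + (1−w)·47.8.
Collecting terms: w·62.6 = (1−w)·27.
The marginal rate of substitution is 27/62.6, so w = 27/(62.6+27) = 0.30.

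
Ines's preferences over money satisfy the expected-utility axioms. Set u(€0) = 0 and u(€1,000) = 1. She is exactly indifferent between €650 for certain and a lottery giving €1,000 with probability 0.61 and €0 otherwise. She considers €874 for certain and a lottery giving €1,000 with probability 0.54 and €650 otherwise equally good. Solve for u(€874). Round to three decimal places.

0.821

From the first indifference, u(€650) = 0.61·u(€1,000) + 0.39·u(€0) = 0.61·1 + 0.39·0 = 0.61.
The second indifference gives u(€874) = 0.54·u(€1,000) + 0.46·u(€650) = 0.54·1.00 + 0.46·0.61 = 0.8206.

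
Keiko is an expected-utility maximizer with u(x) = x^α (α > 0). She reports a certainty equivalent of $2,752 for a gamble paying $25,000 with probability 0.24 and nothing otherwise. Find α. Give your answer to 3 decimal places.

The lottery's expected utility is 0.24·u(25000) + 0.76·u(0) = 0.24·25000^α (since u(0) = 0 for α > 0).
Indifference: 2752^α = 0.24·25000^α, so (2752/25000)^α = 0.24.
Taking logs: α·ln(2752/25000) = ln(0.24), so α = -1.427116 / -2.206548 ≈ 0.647.

α ≈ 0.647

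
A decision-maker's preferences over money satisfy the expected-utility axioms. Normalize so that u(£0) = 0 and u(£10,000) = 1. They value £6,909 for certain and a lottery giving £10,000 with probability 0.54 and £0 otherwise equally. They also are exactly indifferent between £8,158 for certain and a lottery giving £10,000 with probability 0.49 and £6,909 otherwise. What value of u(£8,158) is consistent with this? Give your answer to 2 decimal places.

0.77

From the first indifference, u(£6,909) = 0.54·u(£10,000) + 0.46·u(£0) = 0.54·1 + 0.46·0 = 0.54.
The second indifference gives u(£8,158) = 0.49·u(£10,000) + 0.51·u(£6,909) = 0.49·1.00 + 0.51·0.54 = 0.7654.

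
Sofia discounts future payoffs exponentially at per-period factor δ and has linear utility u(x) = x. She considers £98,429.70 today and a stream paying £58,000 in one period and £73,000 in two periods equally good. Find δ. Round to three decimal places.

δ ≈ 0.830

The stream is worth 58000δ + 73000δ² today, so 58000δ + 73000δ² = 98429.70.
Rearranged: 73000δ² + 58000δ − 98429.70 = 0.
By the quadratic formula (taking the positive root), δ = (−58000 + √32105472400.00) / 146000 ≈ 0.830.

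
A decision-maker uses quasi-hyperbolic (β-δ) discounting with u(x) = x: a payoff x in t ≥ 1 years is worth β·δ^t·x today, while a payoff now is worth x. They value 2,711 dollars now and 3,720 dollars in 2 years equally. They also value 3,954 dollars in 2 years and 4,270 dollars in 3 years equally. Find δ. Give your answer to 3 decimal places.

The second indifference involves only future payoffs, so β cancels: β·δ^2·3954 = β·δ^3·4270, giving δ = 3954/4270 = 0.92600.

δ ≈ 0.926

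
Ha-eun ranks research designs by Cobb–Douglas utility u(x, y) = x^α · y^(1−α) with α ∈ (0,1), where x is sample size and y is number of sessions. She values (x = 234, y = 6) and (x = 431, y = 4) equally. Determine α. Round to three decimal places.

Indifference: 234^α · 6^(1−α) = 431^α · 4^(1−α).
(234/431)^α = (4/6)^(1−α); take logs: α·ln(234/431) = (1−α)·ln(4/6), i.e. α·-0.610787 = (1−α)·-0.405465.
So α/(1−α) = (-0.405465)/(-0.610787) = 0.663840, and α = 0.663840/1.663840 ≈ 0.399.

α ≈ 0.399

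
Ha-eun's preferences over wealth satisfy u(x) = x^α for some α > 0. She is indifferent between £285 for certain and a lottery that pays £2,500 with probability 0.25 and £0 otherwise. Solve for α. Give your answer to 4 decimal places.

α ≈ 0.6384

The lottery's expected utility is 0.25·u(2500) + 0.75·u(0) = 0.25·2500^α (since u(0) = 0 for α > 0).
Setting u(285) equal to that: 285^α = 0.25·2500^α ⇒ (285/2500)^α = 0.25.
Taking logs: α·ln(285/2500) = ln(0.25), so α = -1.3862944 / -2.1715568 ≈ 0.6384.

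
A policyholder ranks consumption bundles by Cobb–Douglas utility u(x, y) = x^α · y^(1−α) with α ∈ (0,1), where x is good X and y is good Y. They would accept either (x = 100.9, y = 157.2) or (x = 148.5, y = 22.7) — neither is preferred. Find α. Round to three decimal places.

α ≈ 0.834

Set the two utilities equal: 100.9^α·157.2^(1−α) = 148.5^α·22.7^(1−α).
Rearrange to (100.9/148.5)^α = (22.7/157.2)^(1−α) and take logs: α·-0.386455 = (1−α)·-1.935154.
Thus α·(-2.321609) = -1.935154, so α = -1.935154/-2.321609 ≈ 0.834.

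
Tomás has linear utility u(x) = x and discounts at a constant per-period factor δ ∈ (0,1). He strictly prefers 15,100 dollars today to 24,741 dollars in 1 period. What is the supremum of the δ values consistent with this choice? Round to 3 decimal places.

δ < 0.610

The preference means 15100 > δ·24741.
Dividing through by 24741 gives δ < 0.61032.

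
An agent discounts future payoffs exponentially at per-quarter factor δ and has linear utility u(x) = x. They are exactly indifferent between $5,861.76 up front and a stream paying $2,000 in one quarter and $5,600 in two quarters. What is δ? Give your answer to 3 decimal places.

The stream is worth 2000δ + 5600δ² today, so 2000δ + 5600δ² = 5861.76.
So 5600δ² + 2000δ − 5861.76 = 0.
δ = (−2000 + √(2000² + 4·5600·5861.76)) / (2·5600) = (−2000 + √135303424.00) / 11200 ≈ 0.860.

δ ≈ 0.860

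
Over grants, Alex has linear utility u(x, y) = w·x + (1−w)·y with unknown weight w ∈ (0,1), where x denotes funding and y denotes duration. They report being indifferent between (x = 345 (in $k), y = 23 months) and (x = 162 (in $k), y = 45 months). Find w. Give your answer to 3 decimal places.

w = 0.107

Indifference: w·345 + (1−w)·23 = w·162 + (1−w)·45.
Rearranging, 183·w − 22·(1−w) = 0.
Hence w = 22/(183+22) = 22/205 = 0.107.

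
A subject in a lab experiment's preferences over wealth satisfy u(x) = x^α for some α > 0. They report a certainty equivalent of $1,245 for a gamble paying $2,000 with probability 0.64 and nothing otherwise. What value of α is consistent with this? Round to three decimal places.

α ≈ 0.942

EU(lottery) = 0.64·2000^α + 0.36·0 = 0.64·2000^α.
Setting u(1245) equal to that: 1245^α = 0.64·2000^α ⇒ (1245/2000)^α = 0.64.
α = ln(0.64) / ln(1245/2000) = -0.446287/-0.474012 ≈ 0.942.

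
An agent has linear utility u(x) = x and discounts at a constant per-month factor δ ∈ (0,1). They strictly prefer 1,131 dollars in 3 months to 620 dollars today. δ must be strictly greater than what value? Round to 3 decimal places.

Comparing present values: 620 < δ^3·1131.
So δ^3 > 620/1131 = 0.54819; taking the cube root of both positive sides preserves the inequality.
δ > 0.54819^(1/3) = 0.818.

δ > 0.818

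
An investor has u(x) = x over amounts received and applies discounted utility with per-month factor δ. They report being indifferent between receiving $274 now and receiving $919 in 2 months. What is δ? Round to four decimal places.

δ ≈ 0.5460

The payoff in 2 months is discounted by δ^2, so u(274) = δ^2·u(919) and δ^2 = u(274)/u(919).
With u(x) = x: δ^2 = 274/919 = 0.29815.
Hence δ = (0.29815)^(1/2) = 0.546031.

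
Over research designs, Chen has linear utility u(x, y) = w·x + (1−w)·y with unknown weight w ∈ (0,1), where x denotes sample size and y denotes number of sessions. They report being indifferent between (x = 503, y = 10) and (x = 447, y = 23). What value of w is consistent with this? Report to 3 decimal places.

w = 0.188

Equating utilities: w·503 + (1−w)·10 = w·447 + (1−w)·23.
w·(503−447) = (1−w)·(23−10), i.e. w·56 = (1−w)·13.
Hence w = 13/(56+13) = 13/69 = 0.188.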